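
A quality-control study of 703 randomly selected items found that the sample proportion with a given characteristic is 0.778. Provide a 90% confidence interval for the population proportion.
(0.752, 0.804)

Proportion CI:
SE = √(p̂(1-p̂)/n) = √(0.778 · 0.222 / 703) = 0.01567

z* = 1.645
Margin = z* · SE = 1.645 · 0.01567 = 0.0258

CI: 0.778 ± 0.0258 = (0.752, 0.804)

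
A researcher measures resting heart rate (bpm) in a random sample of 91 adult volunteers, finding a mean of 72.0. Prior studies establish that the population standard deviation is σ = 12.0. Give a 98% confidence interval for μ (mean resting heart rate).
(69.07, 74.93)

z-interval (σ known):
z* = 2.326 for 98% confidence

Margin of error = z* · σ/√n = 2.326 · 12.0/√91 = 2.93

CI: (72.0 - 2.93, 72.0 + 2.93) = (69.07, 74.93)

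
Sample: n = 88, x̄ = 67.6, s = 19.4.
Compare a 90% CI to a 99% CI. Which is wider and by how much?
99% CI is wider by 4.01

df = 87
90% CI: t* = 1.663, (64.16, 71.04), width = 2 · t* · s/√n = 6.88
99% CI: t* = 2.634, (62.15, 73.05), width = 2 · t* · s/√n = 10.89

The 99% CI is wider by 10.89 - 6.88 = 4.01.
Higher confidence requires a wider interval.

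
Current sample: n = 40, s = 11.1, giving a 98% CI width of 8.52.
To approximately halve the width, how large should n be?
n ≈ 160

CI width ∝ 1/√n
To reduce width by factor 2, need √n to grow by 2 → need 2² = 4 times as many samples.

Current: n = 40, width = 8.52
New: n = 160, width ≈ 4.12

Width reduced by factor of 8.52/4.12 = 2.07.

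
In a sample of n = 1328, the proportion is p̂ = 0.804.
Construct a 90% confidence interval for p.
(0.786, 0.822)

Proportion CI:
SE = √(p̂(1-p̂)/n) = √(0.804 · 0.196 / 1328) = 0.01089

z* = 1.645
Margin = z* · SE = 1.645 · 0.01089 = 0.0179

CI: 0.804 ± 0.0179 = (0.786, 0.822)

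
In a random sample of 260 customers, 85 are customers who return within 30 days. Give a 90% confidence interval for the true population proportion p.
(0.279, 0.375)

Proportion CI:
p̂ = 85/260 = 0.32692
SE = √(p̂(1-p̂)/n) = √(0.32692 · 0.67308 / 260) = 0.02909

z* = 1.645
Margin = z* · SE = 1.645 · 0.02909 = 0.0479

CI: 0.32692 ± 0.0479 = (0.279, 0.375)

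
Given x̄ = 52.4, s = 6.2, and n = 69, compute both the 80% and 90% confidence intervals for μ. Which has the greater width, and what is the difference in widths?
90% CI is wider by 0.56

df = 68
80% CI: t* = 1.294, (51.43, 53.37), width = 2 · t* · s/√n = 1.93
90% CI: t* = 1.668, (51.16, 53.64), width = 2 · t* · s/√n = 2.49

The 90% CI is wider by 2.49 - 1.93 = 0.56.
Higher confidence requires a wider interval.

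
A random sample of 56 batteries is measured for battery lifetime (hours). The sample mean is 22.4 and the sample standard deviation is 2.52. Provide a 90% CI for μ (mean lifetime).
(21.84, 22.96)

t-interval (σ unknown):
df = n - 1 = 55
t* = 1.673 for 90% confidence

Margin of error = t* · s/√n = 1.673 · 2.52/√56 = 0.56

CI: (21.84, 22.96)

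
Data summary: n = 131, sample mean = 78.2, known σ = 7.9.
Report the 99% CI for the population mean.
(76.42, 79.98)

z-interval (σ known):
z* = 2.576 for 99% confidence

Margin of error = z* · σ/√n = 2.576 · 7.9/√131 = 1.78

CI: (78.2 - 1.78, 78.2 + 1.78) = (76.42, 79.98)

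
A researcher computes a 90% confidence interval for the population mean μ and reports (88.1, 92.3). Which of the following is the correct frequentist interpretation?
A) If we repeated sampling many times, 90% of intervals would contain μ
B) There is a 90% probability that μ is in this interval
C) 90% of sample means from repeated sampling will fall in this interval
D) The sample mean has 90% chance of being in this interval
A

A) Correct — this is the frequentist long-run coverage interpretation.
B) Wrong — μ is fixed; the randomness lives in the interval, not in μ.
C) Wrong — coverage applies to intervals containing μ, not to future x̄ values.
D) Wrong — x̄ is observed and sits in the interval by construction.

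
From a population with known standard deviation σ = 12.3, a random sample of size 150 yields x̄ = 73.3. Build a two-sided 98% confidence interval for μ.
(70.96, 75.64)

z-interval (σ known):
z* = 2.326 for 98% confidence

Margin of error = z* · σ/√n = 2.326 · 12.3/√150 = 2.34

CI: (73.3 - 2.34, 73.3 + 2.34) = (70.96, 75.64)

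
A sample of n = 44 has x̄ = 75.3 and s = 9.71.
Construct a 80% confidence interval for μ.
(73.39, 77.21)

t-interval (σ unknown):
df = n - 1 = 43
t* = 1.302 for 80% confidence

Margin of error = t* · s/√n = 1.302 · 9.71/√44 = 1.91

CI: (73.39, 77.21)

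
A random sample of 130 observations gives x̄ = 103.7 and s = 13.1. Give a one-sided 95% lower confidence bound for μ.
μ ≥ 101.80

Lower bound (one-sided):
t* = 1.657 (one-sided for 95%)
Lower bound = x̄ - t* · s/√n = 103.7 - 1.657 · 13.1/√130 = 101.80

We are 95% confident that μ ≥ 101.80.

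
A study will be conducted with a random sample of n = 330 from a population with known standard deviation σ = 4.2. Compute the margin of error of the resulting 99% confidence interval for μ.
Margin of error = 0.60

Margin of error = z* · σ/√n
= 2.576 · 4.2/√330
= 2.576 · 4.2/18.1659
= 0.60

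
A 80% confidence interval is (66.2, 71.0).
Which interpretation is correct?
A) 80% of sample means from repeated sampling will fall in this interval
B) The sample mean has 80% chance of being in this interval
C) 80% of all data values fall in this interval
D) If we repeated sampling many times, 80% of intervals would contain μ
D

A) Wrong — coverage applies to intervals containing μ, not to future x̄ values.
B) Wrong — x̄ is observed and sits in the interval by construction.
C) Wrong — a CI is about the parameter μ, not individual data values.
D) Correct — this is the frequentist long-run coverage interpretation.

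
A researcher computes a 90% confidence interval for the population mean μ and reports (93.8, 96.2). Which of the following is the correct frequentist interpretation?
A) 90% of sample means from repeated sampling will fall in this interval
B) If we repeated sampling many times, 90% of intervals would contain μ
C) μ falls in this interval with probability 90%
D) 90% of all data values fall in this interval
B

A) Wrong — coverage applies to intervals containing μ, not to future x̄ values.
B) Correct — this is the frequentist long-run coverage interpretation.
C) Wrong — μ is fixed; the randomness lives in the interval, not in μ.
D) Wrong — a CI is about the parameter μ, not individual data values.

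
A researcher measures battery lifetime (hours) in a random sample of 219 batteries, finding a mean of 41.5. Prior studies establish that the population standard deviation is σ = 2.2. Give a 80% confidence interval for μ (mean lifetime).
(41.31, 41.69)

z-interval (σ known):
z* = 1.282 for 80% confidence

Margin of error = z* · σ/√n = 1.282 · 2.2/√219 = 0.19

CI: (41.5 - 0.19, 41.5 + 0.19) = (41.31, 41.69)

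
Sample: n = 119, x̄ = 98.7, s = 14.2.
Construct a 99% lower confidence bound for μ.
μ ≥ 95.63

Lower bound (one-sided):
t* = 2.358 (one-sided for 99%)
Lower bound = x̄ - t* · s/√n = 98.7 - 2.358 · 14.2/√119 = 95.63

We are 99% confident that μ ≥ 95.63.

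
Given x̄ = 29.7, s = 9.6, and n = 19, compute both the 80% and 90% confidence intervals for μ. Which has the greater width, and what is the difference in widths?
90% CI is wider by 1.78

df = 18
80% CI: t* = 1.330, (26.77, 32.63), width = 2 · t* · s/√n = 5.86
90% CI: t* = 1.734, (25.88, 33.52), width = 2 · t* · s/√n = 7.64

The 90% CI is wider by 7.64 - 5.86 = 1.78.
Higher confidence requires a wider interval.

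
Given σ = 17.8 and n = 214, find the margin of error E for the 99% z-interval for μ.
Margin of error = 3.13

Margin of error = z* · σ/√n
= 2.576 · 17.8/√214
= 2.576 · 17.8/14.6287
= 3.13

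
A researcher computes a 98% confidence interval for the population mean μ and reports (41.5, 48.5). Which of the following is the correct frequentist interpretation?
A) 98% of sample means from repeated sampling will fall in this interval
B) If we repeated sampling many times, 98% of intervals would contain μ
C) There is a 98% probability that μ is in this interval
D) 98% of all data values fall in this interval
B

A) Wrong — coverage applies to intervals containing μ, not to future x̄ values.
B) Correct — this is the frequentist long-run coverage interpretation.
C) Wrong — μ is fixed; the randomness lives in the interval, not in μ.
D) Wrong — a CI is about the parameter μ, not individual data values.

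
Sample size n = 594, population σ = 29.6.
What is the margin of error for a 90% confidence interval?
Margin of error = 2.00

Margin of error = z* · σ/√n
= 1.645 · 29.6/√594
= 1.645 · 29.6/24.3721
= 2.00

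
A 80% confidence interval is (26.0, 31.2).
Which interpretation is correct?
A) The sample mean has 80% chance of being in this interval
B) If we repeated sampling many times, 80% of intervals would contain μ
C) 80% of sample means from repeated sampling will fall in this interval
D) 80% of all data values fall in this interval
B

A) Wrong — x̄ is observed and sits in the interval by construction.
B) Correct — this is the frequentist long-run coverage interpretation.
C) Wrong — coverage applies to intervals containing μ, not to future x̄ values.
D) Wrong — a CI is about the parameter μ, not individual data values.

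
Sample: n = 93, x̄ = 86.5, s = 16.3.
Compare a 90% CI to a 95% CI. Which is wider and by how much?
95% CI is wider by 1.09

df = 92
90% CI: t* = 1.662, (83.69, 89.31), width = 2 · t* · s/√n = 5.62
95% CI: t* = 1.986, (83.14, 89.86), width = 2 · t* · s/√n = 6.71

The 95% CI is wider by 6.71 - 5.62 = 1.09.
Higher confidence requires a wider interval.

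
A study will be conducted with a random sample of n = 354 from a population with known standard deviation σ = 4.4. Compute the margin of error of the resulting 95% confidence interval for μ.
Margin of error = 0.46

Margin of error = z* · σ/√n
= 1.960 · 4.4/√354
= 1.960 · 4.4/18.8149
= 0.46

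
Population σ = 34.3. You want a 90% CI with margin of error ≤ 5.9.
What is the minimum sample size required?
n ≥ 92

For margin E ≤ 5.9:
n ≥ (z* · σ / E)²
n ≥ (1.645 · 34.3 / 5.9)²
n ≥ 91.46

Minimum n = 92 (rounding up)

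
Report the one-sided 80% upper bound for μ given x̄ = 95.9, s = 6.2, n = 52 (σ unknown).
μ ≤ 96.63

Upper bound (one-sided):
t* = 0.849 (one-sided for 80%)
Upper bound = x̄ + t* · s/√n = 95.9 + 0.849 · 6.2/√52 = 96.63

We are 80% confident that μ ≤ 96.63.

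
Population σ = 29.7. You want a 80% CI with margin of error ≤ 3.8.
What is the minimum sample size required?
n ≥ 101

For margin E ≤ 3.8:
n ≥ (z* · σ / E)²
n ≥ (1.282 · 29.7 / 3.8)²
n ≥ 100.40

Minimum n = 101 (rounding up)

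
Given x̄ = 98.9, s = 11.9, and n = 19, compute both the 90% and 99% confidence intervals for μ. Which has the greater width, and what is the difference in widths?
99% CI is wider by 6.24

df = 18
90% CI: t* = 1.734, (94.17, 103.63), width = 2 · t* · s/√n = 9.47
99% CI: t* = 2.878, (91.04, 106.76), width = 2 · t* · s/√n = 15.71

The 99% CI is wider by 15.71 - 9.47 = 6.24.
Higher confidence requires a wider interval.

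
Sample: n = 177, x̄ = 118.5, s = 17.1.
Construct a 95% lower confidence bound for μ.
μ ≥ 116.37

Lower bound (one-sided):
t* = 1.654 (one-sided for 95%)
Lower bound = x̄ - t* · s/√n = 118.5 - 1.654 · 17.1/√177 = 116.37

We are 95% confident that μ ≥ 116.37.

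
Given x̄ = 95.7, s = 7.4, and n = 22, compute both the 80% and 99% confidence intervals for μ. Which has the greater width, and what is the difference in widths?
99% CI is wider by 4.76

df = 21
80% CI: t* = 1.323, (93.61, 97.79), width = 2 · t* · s/√n = 4.17
99% CI: t* = 2.831, (91.23, 100.17), width = 2 · t* · s/√n = 8.93

The 99% CI is wider by 8.93 - 4.17 = 4.76.
Higher confidence requires a wider interval.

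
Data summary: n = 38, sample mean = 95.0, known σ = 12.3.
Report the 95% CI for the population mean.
(91.09, 98.91)

z-interval (σ known):
z* = 1.960 for 95% confidence

Margin of error = z* · σ/√n = 1.960 · 12.3/√38 = 3.91

CI: (95.0 - 3.91, 95.0 + 3.91) = (91.09, 98.91)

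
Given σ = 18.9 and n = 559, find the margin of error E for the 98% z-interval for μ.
Margin of error = 1.86

Margin of error = z* · σ/√n
= 2.326 · 18.9/√559
= 2.326 · 18.9/23.6432
= 1.86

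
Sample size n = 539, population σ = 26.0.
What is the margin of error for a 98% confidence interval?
Margin of error = 2.60

Margin of error = z* · σ/√n
= 2.326 · 26.0/√539
= 2.326 · 26.0/23.2164
= 2.60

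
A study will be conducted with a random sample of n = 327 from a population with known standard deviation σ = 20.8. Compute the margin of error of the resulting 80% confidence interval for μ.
Margin of error = 1.47

Margin of error = z* · σ/√n
= 1.282 · 20.8/√327
= 1.282 · 20.8/18.0831
= 1.47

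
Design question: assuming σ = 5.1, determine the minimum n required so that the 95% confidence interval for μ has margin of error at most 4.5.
n ≥ 5

For margin E ≤ 4.5:
n ≥ (z* · σ / E)²
n ≥ (1.960 · 5.1 / 4.5)²
n ≥ 4.93

Minimum n = 5 (rounding up)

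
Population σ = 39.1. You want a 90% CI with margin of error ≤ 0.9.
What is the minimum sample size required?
n ≥ 5108

For margin E ≤ 0.9:
n ≥ (z* · σ / E)²
n ≥ (1.645 · 39.1 / 0.9)²
n ≥ 5107.41

Minimum n = 5108 (rounding up)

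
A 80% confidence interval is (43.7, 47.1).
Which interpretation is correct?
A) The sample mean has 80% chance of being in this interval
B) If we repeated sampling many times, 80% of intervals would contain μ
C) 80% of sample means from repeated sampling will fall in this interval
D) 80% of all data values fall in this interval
B

A) Wrong — x̄ is observed and sits in the interval by construction.
B) Correct — this is the frequentist long-run coverage interpretation.
C) Wrong — coverage applies to intervals containing μ, not to future x̄ values.
D) Wrong — a CI is about the parameter μ, not individual data values.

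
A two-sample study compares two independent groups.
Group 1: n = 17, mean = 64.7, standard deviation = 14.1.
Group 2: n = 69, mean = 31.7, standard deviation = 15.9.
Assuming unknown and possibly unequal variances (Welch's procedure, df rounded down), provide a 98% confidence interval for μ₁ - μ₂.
(23.28, 42.72)

Difference: x̄₁ - x̄₂ = 33.00
SE = √(s₁²/n₁ + s₂²/n₂) = √(14.1²/17 + 15.9²/69) = 3.9190
df = 26.97 → 26 (Welch–Satterthwaite, rounded down)
t* = 2.479

CI: 33.00 ± 2.479 · 3.9190 = 33.00 ± 9.72 = (23.28, 42.72)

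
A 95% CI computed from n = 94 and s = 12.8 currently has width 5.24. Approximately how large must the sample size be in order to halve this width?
n ≈ 376

CI width ∝ 1/√n
To reduce width by factor 2, need √n to grow by 2 → need 2² = 4 times as many samples.

Current: n = 94, width = 5.24
New: n = 376, width ≈ 2.60

Width reduced by factor of 5.24/2.60 = 2.02.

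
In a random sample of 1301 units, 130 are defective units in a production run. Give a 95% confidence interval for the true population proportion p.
(0.084, 0.116)

Proportion CI:
p̂ = 130/1301 = 0.09992
SE = √(p̂(1-p̂)/n) = √(0.09992 · 0.90008 / 1301) = 0.00831

z* = 1.960
Margin = z* · SE = 1.960 · 0.00831 = 0.0163

CI: 0.09992 ± 0.0163 = (0.084, 0.116)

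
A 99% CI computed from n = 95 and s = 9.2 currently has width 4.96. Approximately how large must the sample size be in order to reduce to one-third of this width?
n ≈ 855

CI width ∝ 1/√n
To reduce width by factor 3, need √n to grow by 3 → need 3² = 9 times as many samples.

Current: n = 95, width = 4.96
New: n = 855, width ≈ 1.62

Width reduced by factor of 4.96/1.62 = 3.06.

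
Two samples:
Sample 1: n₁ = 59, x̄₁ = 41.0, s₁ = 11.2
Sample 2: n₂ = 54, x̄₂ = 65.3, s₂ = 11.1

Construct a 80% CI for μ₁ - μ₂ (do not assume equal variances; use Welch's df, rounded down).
(-27.01, -21.59)

Difference: x̄₁ - x̄₂ = -24.30
SE = √(s₁²/n₁ + s₂²/n₂) = √(11.2²/59 + 11.1²/54) = 2.0995
df = 110.29 → 110 (Welch–Satterthwaite, rounded down)
t* = 1.289

CI: -24.30 ± 1.289 · 2.0995 = -24.30 ± 2.71 = (-27.01, -21.59)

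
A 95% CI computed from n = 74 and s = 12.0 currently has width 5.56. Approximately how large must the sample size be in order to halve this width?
n ≈ 296

CI width ∝ 1/√n
To reduce width by factor 2, need √n to grow by 2 → need 2² = 4 times as many samples.

Current: n = 74, width = 5.56
New: n = 296, width ≈ 2.75

Width reduced by factor of 5.56/2.75 = 2.02.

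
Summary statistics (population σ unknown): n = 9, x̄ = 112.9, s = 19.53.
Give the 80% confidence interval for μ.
(103.81, 121.99)

t-interval (σ unknown):
df = n - 1 = 8
t* = 1.397 for 80% confidence

Margin of error = t* · s/√n = 1.397 · 19.53/√9 = 9.09

CI: (103.81, 121.99)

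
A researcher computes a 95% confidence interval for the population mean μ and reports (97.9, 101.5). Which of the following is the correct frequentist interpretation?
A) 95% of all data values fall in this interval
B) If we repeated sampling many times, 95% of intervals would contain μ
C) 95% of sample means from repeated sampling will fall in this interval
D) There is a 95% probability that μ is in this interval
B

A) Wrong — a CI is about the parameter μ, not individual data values.
B) Correct — this is the frequentist long-run coverage interpretation.
C) Wrong — coverage applies to intervals containing μ, not to future x̄ values.
D) Wrong — μ is fixed; the randomness lives in the interval, not in μ.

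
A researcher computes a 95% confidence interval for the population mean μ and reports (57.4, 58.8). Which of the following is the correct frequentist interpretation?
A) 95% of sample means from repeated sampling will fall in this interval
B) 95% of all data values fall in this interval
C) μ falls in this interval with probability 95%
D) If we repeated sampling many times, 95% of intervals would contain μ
D

A) Wrong — coverage applies to intervals containing μ, not to future x̄ values.
B) Wrong — a CI is about the parameter μ, not individual data values.
C) Wrong — μ is fixed; the randomness lives in the interval, not in μ.
D) Correct — this is the frequentist long-run coverage interpretation.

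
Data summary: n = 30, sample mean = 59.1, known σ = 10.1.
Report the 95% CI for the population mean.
(55.49, 62.71)

z-interval (σ known):
z* = 1.960 for 95% confidence

Margin of error = z* · σ/√n = 1.960 · 10.1/√30 = 3.61

CI: (59.1 - 3.61, 59.1 + 3.61) = (55.49, 62.71)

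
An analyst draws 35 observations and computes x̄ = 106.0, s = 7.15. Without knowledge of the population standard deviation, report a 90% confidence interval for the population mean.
(103.96, 108.04)

t-interval (σ unknown):
df = n - 1 = 34
t* = 1.691 for 90% confidence

Margin of error = t* · s/√n = 1.691 · 7.15/√35 = 2.04

CI: (103.96, 108.04)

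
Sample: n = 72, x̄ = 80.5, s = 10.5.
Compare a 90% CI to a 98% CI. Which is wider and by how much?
98% CI is wider by 1.76

df = 71
90% CI: t* = 1.667, (78.44, 82.56), width = 2 · t* · s/√n = 4.13
98% CI: t* = 2.380, (77.55, 83.45), width = 2 · t* · s/√n = 5.89

The 98% CI is wider by 5.89 - 4.13 = 1.76.
Higher confidence requires a wider interval.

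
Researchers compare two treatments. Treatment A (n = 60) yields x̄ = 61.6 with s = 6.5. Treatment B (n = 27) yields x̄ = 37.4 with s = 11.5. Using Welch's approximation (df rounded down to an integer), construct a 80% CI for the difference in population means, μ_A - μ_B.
(21.10, 27.30)

Difference: x̄₁ - x̄₂ = 24.20
SE = √(s₁²/n₁ + s₂²/n₂) = √(6.5²/60 + 11.5²/27) = 2.3669
df = 33.71 → 33 (Welch–Satterthwaite, rounded down)
t* = 1.308

CI: 24.20 ± 1.308 · 2.3669 = 24.20 ± 3.10 = (21.10, 27.30)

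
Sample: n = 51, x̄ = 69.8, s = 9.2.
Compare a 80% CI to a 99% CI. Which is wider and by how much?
99% CI is wider by 3.55

df = 50
80% CI: t* = 1.299, (68.13, 71.47), width = 2 · t* · s/√n = 3.35
99% CI: t* = 2.678, (66.35, 73.25), width = 2 · t* · s/√n = 6.90

The 99% CI is wider by 6.90 - 3.35 = 3.55.
Higher confidence requires a wider interval.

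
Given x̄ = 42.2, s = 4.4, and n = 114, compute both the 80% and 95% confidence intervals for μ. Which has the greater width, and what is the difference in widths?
95% CI is wider by 0.57

df = 113
80% CI: t* = 1.289, (41.67, 42.73), width = 2 · t* · s/√n = 1.06
95% CI: t* = 1.981, (41.38, 43.02), width = 2 · t* · s/√n = 1.63

The 95% CI is wider by 1.63 - 1.06 = 0.57.
Higher confidence requires a wider interval.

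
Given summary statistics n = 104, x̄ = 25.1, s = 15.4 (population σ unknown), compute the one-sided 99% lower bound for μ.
μ ≥ 21.53

Lower bound (one-sided):
t* = 2.363 (one-sided for 99%)
Lower bound = x̄ - t* · s/√n = 25.1 - 2.363 · 15.4/√104 = 21.53

We are 99% confident that μ ≥ 21.53.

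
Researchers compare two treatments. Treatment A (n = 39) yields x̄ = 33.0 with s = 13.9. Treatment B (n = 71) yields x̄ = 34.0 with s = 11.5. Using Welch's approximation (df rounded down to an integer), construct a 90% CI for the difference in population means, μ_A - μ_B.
(-5.35, 3.35)

Difference: x̄₁ - x̄₂ = -1.00
SE = √(s₁²/n₁ + s₂²/n₂) = √(13.9²/39 + 11.5²/71) = 2.6109
df = 66.82 → 66 (Welch–Satterthwaite, rounded down)
t* = 1.668

CI: -1.00 ± 1.668 · 2.6109 = -1.00 ± 4.35 = (-5.35, 3.35)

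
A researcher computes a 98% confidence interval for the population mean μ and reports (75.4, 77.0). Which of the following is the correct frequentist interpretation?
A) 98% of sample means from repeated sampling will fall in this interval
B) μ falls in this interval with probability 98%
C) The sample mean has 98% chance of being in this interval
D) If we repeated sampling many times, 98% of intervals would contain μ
D

A) Wrong — coverage applies to intervals containing μ, not to future x̄ values.
B) Wrong — μ is fixed; the randomness lives in the interval, not in μ.
C) Wrong — x̄ is observed and sits in the interval by construction.
D) Correct — this is the frequentist long-run coverage interpretation.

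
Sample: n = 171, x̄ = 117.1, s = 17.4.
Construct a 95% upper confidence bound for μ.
μ ≤ 119.30

Upper bound (one-sided):
t* = 1.654 (one-sided for 95%)
Upper bound = x̄ + t* · s/√n = 117.1 + 1.654 · 17.4/√171 = 119.30

We are 95% confident that μ ≤ 119.30.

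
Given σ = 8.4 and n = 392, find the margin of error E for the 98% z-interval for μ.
Margin of error = 0.99

Margin of error = z* · σ/√n
= 2.326 · 8.4/√392
= 2.326 · 8.4/19.7990
= 0.99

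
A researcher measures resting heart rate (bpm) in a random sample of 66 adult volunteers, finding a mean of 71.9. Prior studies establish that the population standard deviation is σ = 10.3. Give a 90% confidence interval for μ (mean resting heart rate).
(69.81, 73.99)

z-interval (σ known):
z* = 1.645 for 90% confidence

Margin of error = z* · σ/√n = 1.645 · 10.3/√66 = 2.09

CI: (71.9 - 2.09, 71.9 + 2.09) = (69.81, 73.99)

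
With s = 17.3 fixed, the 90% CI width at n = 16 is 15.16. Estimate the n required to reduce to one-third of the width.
n ≈ 144

CI width ∝ 1/√n
To reduce width by factor 3, need √n to grow by 3 → need 3² = 9 times as many samples.

Current: n = 16, width = 15.16
New: n = 144, width ≈ 4.77

Width reduced by factor of 15.16/4.77 = 3.18.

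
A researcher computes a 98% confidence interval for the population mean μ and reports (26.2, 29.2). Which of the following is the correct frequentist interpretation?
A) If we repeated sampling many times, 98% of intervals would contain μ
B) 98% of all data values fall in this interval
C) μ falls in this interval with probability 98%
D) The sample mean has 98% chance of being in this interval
A

A) Correct — this is the frequentist long-run coverage interpretation.
B) Wrong — a CI is about the parameter μ, not individual data values.
C) Wrong — μ is fixed; the randomness lives in the interval, not in μ.
D) Wrong — x̄ is observed and sits in the interval by construction.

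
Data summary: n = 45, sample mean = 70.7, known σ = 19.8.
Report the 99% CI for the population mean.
(63.10, 78.30)

z-interval (σ known):
z* = 2.576 for 99% confidence

Margin of error = z* · σ/√n = 2.576 · 19.8/√45 = 7.60

CI: (70.7 - 7.60, 70.7 + 7.60) = (63.10, 78.30)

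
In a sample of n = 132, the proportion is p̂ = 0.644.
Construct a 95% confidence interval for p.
(0.562, 0.726)

Proportion CI:
SE = √(p̂(1-p̂)/n) = √(0.644 · 0.356 / 132) = 0.04168

z* = 1.960
Margin = z* · SE = 1.960 · 0.04168 = 0.0817

CI: 0.644 ± 0.0817 = (0.562, 0.726)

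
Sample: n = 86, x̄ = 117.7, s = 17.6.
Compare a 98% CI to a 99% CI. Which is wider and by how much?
99% CI is wider by 1.00

df = 85
98% CI: t* = 2.371, (113.20, 122.20), width = 2 · t* · s/√n = 9.00
99% CI: t* = 2.635, (112.70, 122.70), width = 2 · t* · s/√n = 10.00

The 99% CI is wider by 10.00 - 9.00 = 1.00.
Higher confidence requires a wider interval.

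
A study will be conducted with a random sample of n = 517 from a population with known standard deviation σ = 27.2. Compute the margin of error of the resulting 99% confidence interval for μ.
Margin of error = 3.08

Margin of error = z* · σ/√n
= 2.576 · 27.2/√517
= 2.576 · 27.2/22.7376
= 3.08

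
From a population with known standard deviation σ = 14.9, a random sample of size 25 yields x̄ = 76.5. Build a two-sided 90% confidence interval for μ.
(71.60, 81.40)

z-interval (σ known):
z* = 1.645 for 90% confidence

Margin of error = z* · σ/√n = 1.645 · 14.9/√25 = 4.90

CI: (76.5 - 4.90, 76.5 + 4.90) = (71.60, 81.40)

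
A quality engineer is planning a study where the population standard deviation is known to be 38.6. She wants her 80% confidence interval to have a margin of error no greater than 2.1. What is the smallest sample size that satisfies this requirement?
n ≥ 556

For margin E ≤ 2.1:
n ≥ (z* · σ / E)²
n ≥ (1.282 · 38.6 / 2.1)²
n ≥ 555.28

Minimum n = 556 (rounding up)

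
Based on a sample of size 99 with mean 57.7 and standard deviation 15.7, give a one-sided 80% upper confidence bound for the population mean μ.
μ ≤ 59.03

Upper bound (one-sided):
t* = 0.845 (one-sided for 80%)
Upper bound = x̄ + t* · s/√n = 57.7 + 0.845 · 15.7/√99 = 59.03

We are 80% confident that μ ≤ 59.03.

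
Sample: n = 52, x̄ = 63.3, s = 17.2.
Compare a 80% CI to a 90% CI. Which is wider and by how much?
90% CI is wider by 1.80

df = 51
80% CI: t* = 1.298, (60.20, 66.40), width = 2 · t* · s/√n = 6.19
90% CI: t* = 1.675, (59.30, 67.30), width = 2 · t* · s/√n = 7.99

The 90% CI is wider by 7.99 - 6.19 = 1.80.
Higher confidence requires a wider interval.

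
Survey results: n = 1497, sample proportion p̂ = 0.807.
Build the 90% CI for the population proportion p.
(0.790, 0.824)

Proportion CI:
SE = √(p̂(1-p̂)/n) = √(0.807 · 0.193 / 1497) = 0.01020

z* = 1.645
Margin = z* · SE = 1.645 · 0.01020 = 0.0168

CI: 0.807 ± 0.0168 = (0.790, 0.824)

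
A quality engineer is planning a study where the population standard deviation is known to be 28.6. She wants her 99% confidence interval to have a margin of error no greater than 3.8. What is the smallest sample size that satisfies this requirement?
n ≥ 376

For margin E ≤ 3.8:
n ≥ (z* · σ / E)²
n ≥ (2.576 · 28.6 / 3.8)²
n ≥ 375.89

Minimum n = 376 (rounding up)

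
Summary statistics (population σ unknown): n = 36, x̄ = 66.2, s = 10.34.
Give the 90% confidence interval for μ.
(63.29, 69.11)

t-interval (σ unknown):
df = n - 1 = 35
t* = 1.690 for 90% confidence

Margin of error = t* · s/√n = 1.690 · 10.34/√36 = 2.91

CI: (63.29, 69.11)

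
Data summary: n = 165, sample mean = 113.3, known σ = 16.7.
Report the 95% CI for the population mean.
(110.75, 115.85)

z-interval (σ known):
z* = 1.960 for 95% confidence

Margin of error = z* · σ/√n = 1.960 · 16.7/√165 = 2.55

CI: (113.3 - 2.55, 113.3 + 2.55) = (110.75, 115.85)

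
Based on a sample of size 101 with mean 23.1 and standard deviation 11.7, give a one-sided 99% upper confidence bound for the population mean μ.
μ ≤ 25.85

Upper bound (one-sided):
t* = 2.364 (one-sided for 99%)
Upper bound = x̄ + t* · s/√n = 23.1 + 2.364 · 11.7/√101 = 25.85

We are 99% confident that μ ≤ 25.85.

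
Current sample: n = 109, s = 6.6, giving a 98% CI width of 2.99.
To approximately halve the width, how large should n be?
n ≈ 436

CI width ∝ 1/√n
To reduce width by factor 2, need √n to grow by 2 → need 2² = 4 times as many samples.

Current: n = 109, width = 2.99
New: n = 436, width ≈ 1.48

Width reduced by factor of 2.99/1.48 = 2.02.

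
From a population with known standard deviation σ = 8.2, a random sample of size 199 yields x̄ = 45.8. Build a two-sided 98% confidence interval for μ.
(44.45, 47.15)

z-interval (σ known):
z* = 2.326 for 98% confidence

Margin of error = z* · σ/√n = 2.326 · 8.2/√199 = 1.35

CI: (45.8 - 1.35, 45.8 + 1.35) = (44.45, 47.15)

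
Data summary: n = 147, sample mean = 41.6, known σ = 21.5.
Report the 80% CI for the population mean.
(39.33, 43.87)

z-interval (σ known):
z* = 1.282 for 80% confidence

Margin of error = z* · σ/√n = 1.282 · 21.5/√147 = 2.27

CI: (41.6 - 2.27, 41.6 + 2.27) = (39.33, 43.87)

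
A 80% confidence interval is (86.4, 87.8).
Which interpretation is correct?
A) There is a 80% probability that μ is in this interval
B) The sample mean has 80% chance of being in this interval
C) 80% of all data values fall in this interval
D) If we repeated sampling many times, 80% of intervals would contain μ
D

A) Wrong — μ is fixed; the randomness lives in the interval, not in μ.
B) Wrong — x̄ is observed and sits in the interval by construction.
C) Wrong — a CI is about the parameter μ, not individual data values.
D) Correct — this is the frequentist long-run coverage interpretation.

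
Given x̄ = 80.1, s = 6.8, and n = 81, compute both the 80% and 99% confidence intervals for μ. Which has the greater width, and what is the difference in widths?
99% CI is wider by 2.04

df = 80
80% CI: t* = 1.292, (79.12, 81.08), width = 2 · t* · s/√n = 1.95
99% CI: t* = 2.639, (78.11, 82.09), width = 2 · t* · s/√n = 3.99

The 99% CI is wider by 3.99 - 1.95 = 2.04.
Higher confidence requires a wider interval.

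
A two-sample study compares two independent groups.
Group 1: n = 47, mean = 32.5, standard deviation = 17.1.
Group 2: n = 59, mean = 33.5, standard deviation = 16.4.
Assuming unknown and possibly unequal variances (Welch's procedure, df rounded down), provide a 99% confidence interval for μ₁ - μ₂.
(-9.63, 7.63)

Difference: x̄₁ - x̄₂ = -1.00
SE = √(s₁²/n₁ + s₂²/n₂) = √(17.1²/47 + 16.4²/59) = 3.2833
df = 96.86 → 96 (Welch–Satterthwaite, rounded down)
t* = 2.628

CI: -1.00 ± 2.628 · 3.2833 = -1.00 ± 8.63 = (-9.63, 7.63)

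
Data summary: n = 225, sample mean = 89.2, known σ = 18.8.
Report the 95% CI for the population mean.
(86.74, 91.66)

z-interval (σ known):
z* = 1.960 for 95% confidence

Margin of error = z* · σ/√n = 1.960 · 18.8/√225 = 2.46

CI: (89.2 - 2.46, 89.2 + 2.46) = (86.74, 91.66)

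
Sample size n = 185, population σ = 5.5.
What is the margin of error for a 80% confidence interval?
Margin of error = 0.52

Margin of error = z* · σ/√n
= 1.282 · 5.5/√185
= 1.282 · 5.5/13.6015
= 0.52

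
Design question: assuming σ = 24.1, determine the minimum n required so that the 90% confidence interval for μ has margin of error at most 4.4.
n ≥ 82

For margin E ≤ 4.4:
n ≥ (z* · σ / E)²
n ≥ (1.645 · 24.1 / 4.4)²
n ≥ 81.18

Minimum n = 82 (rounding up)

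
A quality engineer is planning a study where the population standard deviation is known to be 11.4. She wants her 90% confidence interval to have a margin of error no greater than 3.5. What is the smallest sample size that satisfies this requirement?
n ≥ 29

For margin E ≤ 3.5:
n ≥ (z* · σ / E)²
n ≥ (1.645 · 11.4 / 3.5)²
n ≥ 28.71

Minimum n = 29 (rounding up)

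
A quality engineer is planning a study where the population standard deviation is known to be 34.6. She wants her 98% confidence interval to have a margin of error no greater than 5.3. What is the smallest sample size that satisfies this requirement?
n ≥ 231

For margin E ≤ 5.3:
n ≥ (z* · σ / E)²
n ≥ (2.326 · 34.6 / 5.3)²
n ≥ 230.58

Minimum n = 231 (rounding up)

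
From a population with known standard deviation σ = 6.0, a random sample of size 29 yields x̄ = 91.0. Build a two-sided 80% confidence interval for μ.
(89.57, 92.43)

z-interval (σ known):
z* = 1.282 for 80% confidence

Margin of error = z* · σ/√n = 1.282 · 6.0/√29 = 1.43

CI: (91.0 - 1.43, 91.0 + 1.43) = (89.57, 92.43)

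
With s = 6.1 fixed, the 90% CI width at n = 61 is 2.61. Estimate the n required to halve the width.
n ≈ 244

CI width ∝ 1/√n
To reduce width by factor 2, need √n to grow by 2 → need 2² = 4 times as many samples.

Current: n = 61, width = 2.61
New: n = 244, width ≈ 1.29

Width reduced by factor of 2.61/1.29 = 2.02.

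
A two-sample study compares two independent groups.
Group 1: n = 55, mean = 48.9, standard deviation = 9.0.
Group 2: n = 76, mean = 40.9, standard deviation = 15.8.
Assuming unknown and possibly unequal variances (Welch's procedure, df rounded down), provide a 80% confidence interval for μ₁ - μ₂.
(5.19, 10.81)

Difference: x̄₁ - x̄₂ = 8.00
SE = √(s₁²/n₁ + s₂²/n₂) = √(9.0²/55 + 15.8²/76) = 2.1812
df = 122.99 → 122 (Welch–Satterthwaite, rounded down)
t* = 1.289

CI: 8.00 ± 1.289 · 2.1812 = 8.00 ± 2.81 = (5.19, 10.81)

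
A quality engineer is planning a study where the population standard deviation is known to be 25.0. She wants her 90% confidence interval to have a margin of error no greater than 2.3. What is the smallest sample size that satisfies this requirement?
n ≥ 320

For margin E ≤ 2.3:
n ≥ (z* · σ / E)²
n ≥ (1.645 · 25.0 / 2.3)²
n ≥ 319.71

Minimum n = 320 (rounding up)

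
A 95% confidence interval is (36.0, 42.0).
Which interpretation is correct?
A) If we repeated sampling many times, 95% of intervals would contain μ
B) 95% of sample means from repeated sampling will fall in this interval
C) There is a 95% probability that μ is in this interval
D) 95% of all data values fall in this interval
A

A) Correct — this is the frequentist long-run coverage interpretation.
B) Wrong — coverage applies to intervals containing μ, not to future x̄ values.
C) Wrong — μ is fixed; the randomness lives in the interval, not in μ.
D) Wrong — a CI is about the parameter μ, not individual data values.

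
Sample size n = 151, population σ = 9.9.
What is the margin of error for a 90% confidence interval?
Margin of error = 1.33

Margin of error = z* · σ/√n
= 1.645 · 9.9/√151
= 1.645 · 9.9/12.2882
= 1.33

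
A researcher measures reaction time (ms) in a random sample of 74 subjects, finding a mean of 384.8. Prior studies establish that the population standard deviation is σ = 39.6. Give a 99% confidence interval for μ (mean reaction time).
(372.94, 396.66)

z-interval (σ known):
z* = 2.576 for 99% confidence

Margin of error = z* · σ/√n = 2.576 · 39.6/√74 = 11.86

CI: (384.8 - 11.86, 384.8 + 11.86) = (372.94, 396.66)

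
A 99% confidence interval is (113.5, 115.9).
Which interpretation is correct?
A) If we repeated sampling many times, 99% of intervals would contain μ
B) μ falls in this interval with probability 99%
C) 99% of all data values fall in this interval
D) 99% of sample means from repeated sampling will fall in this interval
A

A) Correct — this is the frequentist long-run coverage interpretation.
B) Wrong — μ is fixed; the randomness lives in the interval, not in μ.
C) Wrong — a CI is about the parameter μ, not individual data values.
D) Wrong — coverage applies to intervals containing μ, not to future x̄ values.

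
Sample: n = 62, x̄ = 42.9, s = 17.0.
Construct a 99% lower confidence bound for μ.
μ ≥ 37.74

Lower bound (one-sided):
t* = 2.389 (one-sided for 99%)
Lower bound = x̄ - t* · s/√n = 42.9 - 2.389 · 17.0/√62 = 37.74

We are 99% confident that μ ≥ 37.74.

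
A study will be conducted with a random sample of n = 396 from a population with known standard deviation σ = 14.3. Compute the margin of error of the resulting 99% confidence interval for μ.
Margin of error = 1.85

Margin of error = z* · σ/√n
= 2.576 · 14.3/√396
= 2.576 · 14.3/19.8997
= 1.85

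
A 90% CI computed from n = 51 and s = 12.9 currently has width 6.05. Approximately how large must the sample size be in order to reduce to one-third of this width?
n ≈ 459

CI width ∝ 1/√n
To reduce width by factor 3, need √n to grow by 3 → need 3² = 9 times as many samples.

Current: n = 51, width = 6.05
New: n = 459, width ≈ 1.98

Width reduced by factor of 6.05/1.98 = 3.06.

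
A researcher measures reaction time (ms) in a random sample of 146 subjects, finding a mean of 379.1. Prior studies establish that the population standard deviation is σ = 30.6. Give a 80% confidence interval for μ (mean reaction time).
(375.85, 382.35)

z-interval (σ known):
z* = 1.282 for 80% confidence

Margin of error = z* · σ/√n = 1.282 · 30.6/√146 = 3.25

CI: (379.1 - 3.25, 379.1 + 3.25) = (375.85, 382.35)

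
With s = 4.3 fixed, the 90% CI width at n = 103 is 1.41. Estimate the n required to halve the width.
n ≈ 412

CI width ∝ 1/√n
To reduce width by factor 2, need √n to grow by 2 → need 2² = 4 times as many samples.

Current: n = 103, width = 1.41
New: n = 412, width ≈ 0.70

Width reduced by factor of 1.41/0.70 = 2.01.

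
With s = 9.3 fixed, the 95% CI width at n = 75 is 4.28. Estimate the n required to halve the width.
n ≈ 300

CI width ∝ 1/√n
To reduce width by factor 2, need √n to grow by 2 → need 2² = 4 times as many samples.

Current: n = 75, width = 4.28
New: n = 300, width ≈ 2.11

Width reduced by factor of 4.28/2.11 = 2.03.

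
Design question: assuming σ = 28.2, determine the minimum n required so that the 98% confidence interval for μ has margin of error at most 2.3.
n ≥ 814

For margin E ≤ 2.3:
n ≥ (z* · σ / E)²
n ≥ (2.326 · 28.2 / 2.3)²
n ≥ 813.32

Minimum n = 814 (rounding up)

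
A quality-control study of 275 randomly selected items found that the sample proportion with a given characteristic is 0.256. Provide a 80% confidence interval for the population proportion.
(0.222, 0.290)

Proportion CI:
SE = √(p̂(1-p̂)/n) = √(0.256 · 0.744 / 275) = 0.02632

z* = 1.282
Margin = z* · SE = 1.282 · 0.02632 = 0.0337

CI: 0.256 ± 0.0337 = (0.222, 0.290)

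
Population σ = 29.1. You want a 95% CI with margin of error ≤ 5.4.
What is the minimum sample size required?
n ≥ 112

For margin E ≤ 5.4:
n ≥ (z* · σ / E)²
n ≥ (1.960 · 29.1 / 5.4)²
n ≥ 111.56

Minimum n = 112 (rounding up)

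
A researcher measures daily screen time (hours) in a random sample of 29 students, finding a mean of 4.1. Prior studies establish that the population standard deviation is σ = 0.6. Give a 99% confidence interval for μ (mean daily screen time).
(3.81, 4.39)

z-interval (σ known):
z* = 2.576 for 99% confidence

Margin of error = z* · σ/√n = 2.576 · 0.6/√29 = 0.29

CI: (4.1 - 0.29, 4.1 + 0.29) = (3.81, 4.39)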